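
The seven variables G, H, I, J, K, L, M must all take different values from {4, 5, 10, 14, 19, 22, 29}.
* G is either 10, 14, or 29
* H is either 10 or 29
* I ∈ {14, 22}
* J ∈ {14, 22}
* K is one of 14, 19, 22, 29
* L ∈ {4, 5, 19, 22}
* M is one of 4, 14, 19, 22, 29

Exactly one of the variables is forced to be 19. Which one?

K

The 7 variables together cover exactly {4, 5, 10, 14, 19, 22, 29} — 7 values for 7 variables — and 5 appears only in L's list, so L = 5.
Among the 6 still-open variables, 4 fits only M (and all 6 values in {4, 10, 14, 19, 22, 29} must be used), so M = 4.
The 5 still-open variables together cover exactly {10, 14, 19, 22, 29} — 5 values for 5 variables — and 19 appears only in K's list, so K = 19.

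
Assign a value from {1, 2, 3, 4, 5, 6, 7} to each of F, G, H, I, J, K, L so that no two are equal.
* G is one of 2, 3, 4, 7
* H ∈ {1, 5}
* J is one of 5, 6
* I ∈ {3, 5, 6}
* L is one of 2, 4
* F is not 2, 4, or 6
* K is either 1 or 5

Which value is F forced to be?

7

H and K between them cover only {1, 5} — a naked pair. Remove those values from F, I, J.
J has just one choice, so J = 6. So I can't be 6.
That leaves I = 3. Eliminate 3 elsewhere: F, G.
So F = 7.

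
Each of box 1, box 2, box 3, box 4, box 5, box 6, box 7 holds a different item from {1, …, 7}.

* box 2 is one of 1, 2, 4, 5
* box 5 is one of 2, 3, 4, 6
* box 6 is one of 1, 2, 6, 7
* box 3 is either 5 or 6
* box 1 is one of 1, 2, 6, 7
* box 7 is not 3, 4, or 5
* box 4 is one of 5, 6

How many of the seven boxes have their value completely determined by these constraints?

The 7 variables draw from only 7 values {1, 2, 3, 4, 5, 6, 7}, so each is used; only box 5 can be 3, hence box 5 = 3.
Among the 6 still-open variables, 4 fits only box 2 (and all 6 values in {1, 2, 4, 5, 6, 7} must be used), so box 2 = 4.
box 3 and box 4 between them cover only {5, 6} — a naked pair. Remove those values from box 1, box 6, box 7.
Determined: box 2=4, box 5=3. The other boxes each still have more than one consistent value. That makes 2.

2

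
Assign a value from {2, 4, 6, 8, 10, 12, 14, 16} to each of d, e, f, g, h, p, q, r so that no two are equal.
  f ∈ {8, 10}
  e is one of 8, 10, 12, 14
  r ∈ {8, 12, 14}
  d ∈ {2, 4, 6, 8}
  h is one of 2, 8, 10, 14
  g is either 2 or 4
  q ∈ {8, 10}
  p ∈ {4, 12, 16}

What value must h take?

2

Among the 8 variables, 6 fits only d (and all 8 values in {2, 4, 6, 8, 10, 12, 14, 16} must be used), so d = 6.
The 7 still-open variables draw from only 7 values {2, 4, 8, 10, 12, 14, 16}, so each is used; only p can be 16, hence p = 16.
The 6 still-open variables draw from only 6 values {2, 4, 8, 10, 12, 14}, so each is used; only g can be 4, hence g = 4.
Among the 5 still-open variables, 2 fits only h (and all 5 values in {2, 8, 10, 12, 14} must be used), so h = 2.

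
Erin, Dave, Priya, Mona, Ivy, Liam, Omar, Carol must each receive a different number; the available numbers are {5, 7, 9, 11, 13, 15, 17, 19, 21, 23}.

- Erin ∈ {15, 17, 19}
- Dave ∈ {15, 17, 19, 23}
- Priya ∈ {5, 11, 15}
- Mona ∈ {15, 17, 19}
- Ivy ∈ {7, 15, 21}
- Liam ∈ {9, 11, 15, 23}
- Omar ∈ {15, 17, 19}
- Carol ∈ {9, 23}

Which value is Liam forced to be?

Erin, Mona, Omar share exactly the 3 values {15, 17, 19}; by pigeonhole those values go to them, so strike 15, 17, 19 from Dave, Priya, Ivy, Liam.
Dave must be 23 (only option left). Eliminate 23 elsewhere: Liam, Carol.
Carol must be 9 (only option left). Eliminate 9 elsewhere: Liam.
So Liam = 11.

11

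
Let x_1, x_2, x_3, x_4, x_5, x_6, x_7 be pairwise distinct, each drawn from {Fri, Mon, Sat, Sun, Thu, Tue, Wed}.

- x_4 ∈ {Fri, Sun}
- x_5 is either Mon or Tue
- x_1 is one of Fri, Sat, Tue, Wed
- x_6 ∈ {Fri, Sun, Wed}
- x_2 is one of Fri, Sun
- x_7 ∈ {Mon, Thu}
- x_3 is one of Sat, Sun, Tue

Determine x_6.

The 7 variables together cover exactly {Fri, Mon, Sat, Sun, Thu, Tue, Wed} — 7 values for 7 variables — and Thu appears only in x_7's list, so x_7 = Thu.
Among the 6 still-open variables, Mon fits only x_5 (and all 6 values in {Fri, Mon, Sat, Sun, Tue, Wed} must be used), so x_5 = Mon.
The 2 variables x_2 and x_4 are confined to {Fri, Sun}, which locks those values in; drop them from x_1, x_3, x_6.
So x_6 = Wed.

Wed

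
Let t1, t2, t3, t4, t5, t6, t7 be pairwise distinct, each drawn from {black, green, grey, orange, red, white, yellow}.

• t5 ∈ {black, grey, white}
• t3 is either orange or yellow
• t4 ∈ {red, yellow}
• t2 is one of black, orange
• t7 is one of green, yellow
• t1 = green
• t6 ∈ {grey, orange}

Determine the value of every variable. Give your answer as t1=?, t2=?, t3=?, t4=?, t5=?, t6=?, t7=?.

t1's domain is down to {green}, so t1 = green. Strike green from t7.
t7 has just one choice, so t7 = yellow. Eliminate yellow elsewhere: t3, t4.
t3's domain is down to {orange}, so t3 = orange. Strike orange from t2, t6.
That leaves t4 = red.
t6 has just one choice, so t6 = grey. Remove grey from t5.
t2's domain is down to {black}, so t2 = black. Eliminate black elsewhere: t5.
t5's domain is down to {white}, so t5 = white.

t1=green, t2=black, t3=orange, t4=red, t5=white, t6=grey, t7=yellow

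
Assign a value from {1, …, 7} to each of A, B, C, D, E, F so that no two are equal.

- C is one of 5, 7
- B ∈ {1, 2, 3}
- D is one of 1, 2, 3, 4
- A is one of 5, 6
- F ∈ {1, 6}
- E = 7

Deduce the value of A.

E has just one choice, so E = 7. So C can't be 7.
That leaves C = 5. So A can't be 5.
So A = 6.

6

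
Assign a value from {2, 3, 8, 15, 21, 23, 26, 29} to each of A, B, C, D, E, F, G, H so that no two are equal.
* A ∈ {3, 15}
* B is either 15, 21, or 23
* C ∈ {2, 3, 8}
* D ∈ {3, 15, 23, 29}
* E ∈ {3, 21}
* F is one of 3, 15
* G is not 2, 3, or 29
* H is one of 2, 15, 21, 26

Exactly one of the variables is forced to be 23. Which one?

The 8 variables together cover exactly {2, 3, 8, 15, 21, 23, 26, 29} — 8 values for 8 variables — and 29 appears only in D's list, so D = 29.
The 2 variables A and F are confined to {3, 15}, which locks those values in; drop them from B, C, E, G, H.
E has just one choice, so E = 21. Strike 21 from B, G, H.
So 23 goes to B.

B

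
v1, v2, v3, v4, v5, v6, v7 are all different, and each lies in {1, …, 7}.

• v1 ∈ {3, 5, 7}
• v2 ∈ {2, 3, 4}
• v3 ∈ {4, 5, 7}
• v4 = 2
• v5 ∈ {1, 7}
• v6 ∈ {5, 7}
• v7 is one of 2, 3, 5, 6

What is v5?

1

v4's domain is down to {2}, so v4 = 2. Remove 2 from v2, v7.
Among the 6 still-open variables, 1 fits only v5 (and all 6 values in {1, 3, 4, 5, 6, 7} must be used), so v5 = 1.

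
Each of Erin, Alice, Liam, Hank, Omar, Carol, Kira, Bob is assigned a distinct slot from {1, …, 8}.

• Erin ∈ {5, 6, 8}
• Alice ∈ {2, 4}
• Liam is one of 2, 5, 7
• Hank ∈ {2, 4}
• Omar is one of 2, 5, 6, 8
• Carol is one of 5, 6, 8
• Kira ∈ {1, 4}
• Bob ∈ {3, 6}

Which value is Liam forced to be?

7

Among the 8 variables, 1 fits only Kira (and all 8 values in {1, 2, 3, 4, 5, 6, 7, 8} must be used), so Kira = 1.
The 7 still-open variables draw from only 7 values {2, 3, 4, 5, 6, 7, 8}, so each is used; only Bob can be 3, hence Bob = 3.
The 6 still-open variables together cover exactly {2, 4, 5, 6, 7, 8} — 6 values for 6 variables — and 7 appears only in Liam's list, so Liam = 7.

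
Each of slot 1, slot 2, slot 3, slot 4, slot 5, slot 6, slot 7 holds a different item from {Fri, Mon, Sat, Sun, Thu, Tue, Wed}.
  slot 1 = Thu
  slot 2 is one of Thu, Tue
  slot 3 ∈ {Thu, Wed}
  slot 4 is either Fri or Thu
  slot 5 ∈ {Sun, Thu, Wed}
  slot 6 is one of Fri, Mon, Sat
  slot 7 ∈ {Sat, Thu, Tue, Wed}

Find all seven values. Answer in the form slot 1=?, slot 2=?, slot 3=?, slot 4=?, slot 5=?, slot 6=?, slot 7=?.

slot 1=Thu, slot 2=Tue, slot 3=Wed, slot 4=Fri, slot 5=Sun, slot 6=Mon, slot 7=Sat

slot 1's domain is down to {Thu}, so slot 1 = Thu. Eliminate Thu elsewhere: slot 2, slot 3, slot 4, slot 5, slot 7.
slot 2 must be Tue (only option left). Remove Tue from slot 7.
slot 3 must be Wed (only option left). Eliminate Wed elsewhere: slot 5, slot 7.
slot 4 must be Fri (only option left). Strike Fri from slot 6.
slot 5's domain is down to {Sun}, so slot 5 = Sun.
slot 7's domain is down to {Sat}, so slot 7 = Sat. Remove Sat from slot 6.
slot 6 has just one choice, so slot 6 = Mon.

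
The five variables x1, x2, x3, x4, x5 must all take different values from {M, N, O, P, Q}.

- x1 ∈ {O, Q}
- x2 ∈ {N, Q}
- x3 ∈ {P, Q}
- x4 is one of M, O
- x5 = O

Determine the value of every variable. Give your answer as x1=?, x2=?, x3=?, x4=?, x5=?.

x5 must be O (only option left). So x1, x4 can't be O.
x1's domain is down to {Q}, so x1 = Q. Strike Q from x2, x3.
That leaves x2 = N.
x3 has just one choice, so x3 = P.
That leaves x4 = M.

x1=Q, x2=N, x3=P, x4=M, x5=O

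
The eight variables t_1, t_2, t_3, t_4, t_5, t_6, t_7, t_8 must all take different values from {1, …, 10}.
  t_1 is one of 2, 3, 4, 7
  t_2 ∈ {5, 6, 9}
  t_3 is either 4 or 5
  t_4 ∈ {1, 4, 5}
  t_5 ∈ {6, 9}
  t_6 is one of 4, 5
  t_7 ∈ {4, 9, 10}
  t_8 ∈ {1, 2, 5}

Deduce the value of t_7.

t_3 and t_6 share exactly the 2 values {4, 5}; by pigeonhole those values go to them, so strike 4, 5 from t_1, t_2, t_4, t_7, t_8.
t_4's domain is down to {1}, so t_4 = 1. Remove 1 from t_8.
t_8 has just one choice, so t_8 = 2. Strike 2 from t_1.
The 2 variables t_2 and t_5 are confined to {6, 9}, which locks those values in; drop them from t_7.
So t_7 = 10.

10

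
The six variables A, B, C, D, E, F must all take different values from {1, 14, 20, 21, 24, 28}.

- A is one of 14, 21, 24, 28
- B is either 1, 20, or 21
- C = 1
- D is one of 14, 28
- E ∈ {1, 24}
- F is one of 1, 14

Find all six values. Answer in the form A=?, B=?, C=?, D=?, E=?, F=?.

C must be 1 (only option left). Remove 1 from B, E, F.
That leaves E = 24. Remove 24 from A.
F must be 14 (only option left). Strike 14 from A, D.
D must be 28 (only option left). Eliminate 28 elsewhere: A.
That leaves A = 21. So B can't be 21.
B's domain is down to {20}, so B = 20.

A=21, B=20, C=1, D=28, E=24, F=14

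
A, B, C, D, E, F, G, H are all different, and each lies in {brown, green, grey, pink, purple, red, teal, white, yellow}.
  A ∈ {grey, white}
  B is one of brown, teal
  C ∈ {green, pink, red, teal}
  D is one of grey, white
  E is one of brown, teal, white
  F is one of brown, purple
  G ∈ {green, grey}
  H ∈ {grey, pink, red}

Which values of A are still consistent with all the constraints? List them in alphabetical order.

grey, white

The 8 variables draw from only 8 values {brown, green, grey, pink, purple, red, teal, white}, so each is used; only F can be purple, hence F = purple.
A and D between them cover only {grey, white} — a naked pair. Remove those values from E, G, H.
G must be green (only option left). Strike green from C.
B and E share exactly the 2 values {brown, teal}; by pigeonhole those values go to them, so strike brown, teal from C.
No further eliminations apply; A can still be any of grey, white.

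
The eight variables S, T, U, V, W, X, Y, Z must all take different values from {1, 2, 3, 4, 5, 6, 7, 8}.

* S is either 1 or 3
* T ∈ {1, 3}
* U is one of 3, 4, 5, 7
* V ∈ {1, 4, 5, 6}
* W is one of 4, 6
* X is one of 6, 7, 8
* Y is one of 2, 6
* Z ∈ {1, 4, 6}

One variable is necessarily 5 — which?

V

The 8 variables together cover exactly {1, 2, 3, 4, 5, 6, 7, 8} — 8 values for 8 variables — and 2 appears only in Y's list, so Y = 2.
The 7 still-open variables together cover exactly {1, 3, 4, 5, 6, 7, 8} — 7 values for 7 variables — and 8 appears only in X's list, so X = 8.
The 6 still-open variables draw from only 6 values {1, 3, 4, 5, 6, 7}, so each is used; only U can be 7, hence U = 7.
Among the 5 still-open variables, 5 fits only V (and all 5 values in {1, 3, 4, 5, 6} must be used), so V = 5.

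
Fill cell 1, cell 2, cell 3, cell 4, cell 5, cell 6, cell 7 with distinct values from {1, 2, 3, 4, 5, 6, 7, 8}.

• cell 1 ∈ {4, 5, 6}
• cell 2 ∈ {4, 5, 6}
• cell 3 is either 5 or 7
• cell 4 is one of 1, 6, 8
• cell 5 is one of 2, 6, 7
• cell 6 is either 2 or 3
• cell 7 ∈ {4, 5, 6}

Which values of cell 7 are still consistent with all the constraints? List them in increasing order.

4, 5, 6

The 3 variables cell 1, cell 2, cell 7 are confined to {4, 5, 6}, which locks those values in; drop them from cell 3, cell 4, cell 5.
cell 3's domain is down to {7}, so cell 3 = 7. Eliminate 7 elsewhere: cell 5.
cell 5 must be 2 (only option left). Remove 2 from cell 6.
That leaves cell 6 = 3.
No further eliminations apply; cell 7 can still be any of 4, 5, 6.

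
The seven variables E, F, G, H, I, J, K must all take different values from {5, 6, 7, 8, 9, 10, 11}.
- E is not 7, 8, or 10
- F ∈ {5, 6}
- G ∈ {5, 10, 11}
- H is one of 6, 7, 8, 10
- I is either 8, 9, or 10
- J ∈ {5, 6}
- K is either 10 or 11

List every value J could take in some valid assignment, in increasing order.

The 7 variables together cover exactly {5, 6, 7, 8, 9, 10, 11} — 7 values for 7 variables — and 7 appears only in H's list, so H = 7.
Among the 6 still-open variables, 8 fits only I (and all 6 values in {5, 6, 8, 9, 10, 11} must be used), so I = 8.
The 5 still-open variables draw from only 5 values {5, 6, 9, 10, 11}, so each is used; only E can be 9, hence E = 9.
F and J share exactly the 2 values {5, 6}; by pigeonhole those values go to them, so strike 5, 6 from G.
No further eliminations apply; J can still be any of 5, 6.

5, 6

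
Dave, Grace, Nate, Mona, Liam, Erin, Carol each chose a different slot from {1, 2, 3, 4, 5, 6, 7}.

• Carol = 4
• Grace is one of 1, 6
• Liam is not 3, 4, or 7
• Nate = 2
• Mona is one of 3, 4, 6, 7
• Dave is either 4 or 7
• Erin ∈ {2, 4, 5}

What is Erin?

Nate must be 2 (only option left). Eliminate 2 elsewhere: Liam, Erin.
Carol must be 4 (only option left). Remove 4 from Dave, Mona, Erin.
So Erin = 5.

5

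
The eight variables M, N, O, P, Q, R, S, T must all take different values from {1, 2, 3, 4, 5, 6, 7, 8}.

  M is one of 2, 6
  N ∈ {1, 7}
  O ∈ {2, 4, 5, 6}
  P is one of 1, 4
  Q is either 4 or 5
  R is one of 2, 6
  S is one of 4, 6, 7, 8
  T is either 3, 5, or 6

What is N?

The 8 variables together cover exactly {1, 2, 3, 4, 5, 6, 7, 8} — 8 values for 8 variables — and 3 appears only in T's list, so T = 3.
The 7 still-open variables together cover exactly {1, 2, 4, 5, 6, 7, 8} — 7 values for 7 variables — and 8 appears only in S's list, so S = 8.
The 6 still-open variables draw from only 6 values {1, 2, 4, 5, 6, 7}, so each is used; only N can be 7, hence N = 7.

7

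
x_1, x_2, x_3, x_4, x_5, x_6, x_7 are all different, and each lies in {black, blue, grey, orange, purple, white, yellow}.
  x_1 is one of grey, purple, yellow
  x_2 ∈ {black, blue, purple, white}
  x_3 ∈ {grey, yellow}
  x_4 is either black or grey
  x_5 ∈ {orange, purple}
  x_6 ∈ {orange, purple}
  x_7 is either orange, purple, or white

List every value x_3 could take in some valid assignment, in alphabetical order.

grey, yellow

The 7 variables together cover exactly {black, blue, grey, orange, purple, white, yellow} — 7 values for 7 variables — and blue appears only in x_2's list, so x_2 = blue.
Among the 6 still-open variables, black fits only x_4 (and all 6 values in {black, grey, orange, purple, white, yellow} must be used), so x_4 = black.
Among the 5 still-open variables, white fits only x_7 (and all 5 values in {grey, orange, purple, white, yellow} must be used), so x_7 = white.
x_5 and x_6 share exactly the 2 values {orange, purple}; by pigeonhole those values go to them, so strike orange, purple from x_1.
No further eliminations apply; x_3 can still be any of grey, yellow.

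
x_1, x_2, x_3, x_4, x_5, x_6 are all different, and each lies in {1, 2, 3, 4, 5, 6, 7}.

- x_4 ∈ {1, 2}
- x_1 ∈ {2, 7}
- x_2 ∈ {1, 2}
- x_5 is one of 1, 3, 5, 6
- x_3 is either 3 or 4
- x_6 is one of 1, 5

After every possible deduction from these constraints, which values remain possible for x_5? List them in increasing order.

The 2 variables x_2 and x_4 are confined to {1, 2}, which locks those values in; drop them from x_1, x_5, x_6.
x_1 has just one choice, so x_1 = 7.
x_6 must be 5 (only option left). Strike 5 from x_5.
No further eliminations apply; x_5 can still be any of 3, 6.

3, 6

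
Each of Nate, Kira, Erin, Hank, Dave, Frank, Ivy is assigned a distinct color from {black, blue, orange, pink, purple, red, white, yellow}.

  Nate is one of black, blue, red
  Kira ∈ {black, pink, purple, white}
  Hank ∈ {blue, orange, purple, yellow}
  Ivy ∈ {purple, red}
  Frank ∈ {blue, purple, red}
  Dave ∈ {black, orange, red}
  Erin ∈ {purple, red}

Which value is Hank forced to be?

yellow

Erin and Ivy share exactly the 2 values {purple, red}; by pigeonhole those values go to them, so strike purple, red from Nate, Kira, Hank, Dave, Frank.
Frank's domain is down to {blue}, so Frank = blue. So Nate, Hank can't be blue.
Nate has just one choice, so Nate = black. So Kira, Dave can't be black.
That leaves Dave = orange. So Hank can't be orange.
So Hank = yellow.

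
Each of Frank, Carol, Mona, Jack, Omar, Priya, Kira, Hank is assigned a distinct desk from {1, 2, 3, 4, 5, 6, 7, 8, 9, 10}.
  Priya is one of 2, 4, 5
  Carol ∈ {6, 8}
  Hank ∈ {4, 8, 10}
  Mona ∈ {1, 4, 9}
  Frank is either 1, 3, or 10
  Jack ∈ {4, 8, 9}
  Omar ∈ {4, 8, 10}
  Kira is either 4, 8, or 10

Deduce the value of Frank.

Omar, Kira, Hank between them cover only {4, 8, 10} — a naked triple. Remove those values from Frank, Carol, Mona, Jack, Priya.
Carol has just one choice, so Carol = 6.
Jack's domain is down to {9}, so Jack = 9. Remove 9 from Mona.
Mona's domain is down to {1}, so Mona = 1. Remove 1 from Frank.
So Frank = 3.

3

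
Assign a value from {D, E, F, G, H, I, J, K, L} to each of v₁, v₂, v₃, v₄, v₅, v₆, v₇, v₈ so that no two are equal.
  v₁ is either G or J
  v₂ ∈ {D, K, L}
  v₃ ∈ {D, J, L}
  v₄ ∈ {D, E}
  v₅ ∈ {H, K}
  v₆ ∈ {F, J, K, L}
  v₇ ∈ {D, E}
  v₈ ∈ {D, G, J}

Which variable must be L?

The 8 variables together cover exactly {D, E, F, G, H, J, K, L} — 8 values for 8 variables — and F appears only in v₆'s list, so v₆ = F.
The 7 still-open variables together cover exactly {D, E, G, H, J, K, L} — 7 values for 7 variables — and H appears only in v₅'s list, so v₅ = H.
The 6 still-open variables together cover exactly {D, E, G, J, K, L} — 6 values for 6 variables — and K appears only in v₂'s list, so v₂ = K.
The 5 still-open variables draw from only 5 values {D, E, G, J, L}, so each is used; only v₃ can be L, hence v₃ = L.

v₃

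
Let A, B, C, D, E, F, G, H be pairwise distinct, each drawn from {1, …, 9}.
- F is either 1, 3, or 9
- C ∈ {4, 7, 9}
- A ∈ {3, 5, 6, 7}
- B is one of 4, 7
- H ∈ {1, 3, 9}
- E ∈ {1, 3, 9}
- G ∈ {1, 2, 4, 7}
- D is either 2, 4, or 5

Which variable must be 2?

G

The 8 variables draw from only 8 values {1, 2, 3, 4, 5, 6, 7, 9}, so each is used; only A can be 6, hence A = 6.
Among the 7 still-open variables, 5 fits only D (and all 7 values in {1, 2, 3, 4, 5, 7, 9} must be used), so D = 5.
The 6 still-open variables draw from only 6 values {1, 2, 3, 4, 7, 9}, so each is used; only G can be 2, hence G = 2.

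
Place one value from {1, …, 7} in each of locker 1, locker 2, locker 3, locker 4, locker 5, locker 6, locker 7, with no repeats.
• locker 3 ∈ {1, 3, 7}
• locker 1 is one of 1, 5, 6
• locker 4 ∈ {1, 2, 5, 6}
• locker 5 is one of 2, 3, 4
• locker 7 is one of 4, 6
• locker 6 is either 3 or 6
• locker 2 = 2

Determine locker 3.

7

locker 2 has just one choice, so locker 2 = 2. Strike 2 from locker 4, locker 5.
The 6 still-open variables together cover exactly {1, 3, 4, 5, 6, 7} — 6 values for 6 variables — and 7 appears only in locker 3's list, so locker 3 = 7.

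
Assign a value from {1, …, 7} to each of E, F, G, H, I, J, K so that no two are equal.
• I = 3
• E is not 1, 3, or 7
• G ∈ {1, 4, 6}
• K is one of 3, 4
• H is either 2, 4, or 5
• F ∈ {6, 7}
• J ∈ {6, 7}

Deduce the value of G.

1

I has just one choice, so I = 3. Strike 3 from K.
K has just one choice, so K = 4. So E, G, H can't be 4.
Among the 5 still-open variables, 1 fits only G (and all 5 values in {1, 2, 5, 6, 7} must be used), so G = 1.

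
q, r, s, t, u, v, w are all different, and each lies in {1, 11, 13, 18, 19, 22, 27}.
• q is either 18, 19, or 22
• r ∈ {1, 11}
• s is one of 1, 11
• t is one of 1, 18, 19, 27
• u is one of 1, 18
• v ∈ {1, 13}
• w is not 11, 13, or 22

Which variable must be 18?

u

The 7 variables together cover exactly {1, 11, 13, 18, 19, 22, 27} — 7 values for 7 variables — and 13 appears only in v's list, so v = 13.
The 6 still-open variables together cover exactly {1, 11, 18, 19, 22, 27} — 6 values for 6 variables — and 22 appears only in q's list, so q = 22.
r and s between them cover only {1, 11} — a naked pair. Remove those values from t, u, w.
So 18 goes to u.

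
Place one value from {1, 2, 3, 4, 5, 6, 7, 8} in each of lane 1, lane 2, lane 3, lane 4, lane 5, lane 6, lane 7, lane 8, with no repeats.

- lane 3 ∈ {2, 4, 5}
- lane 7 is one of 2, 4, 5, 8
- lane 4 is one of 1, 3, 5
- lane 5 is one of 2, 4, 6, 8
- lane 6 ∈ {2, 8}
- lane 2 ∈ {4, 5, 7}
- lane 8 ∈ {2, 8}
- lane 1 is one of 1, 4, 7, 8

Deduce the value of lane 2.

7

The 8 variables together cover exactly {1, 2, 3, 4, 5, 6, 7, 8} — 8 values for 8 variables — and 3 appears only in lane 4's list, so lane 4 = 3.
Among the 7 still-open variables, 1 fits only lane 1 (and all 7 values in {1, 2, 4, 5, 6, 7, 8} must be used), so lane 1 = 1.
Among the 6 still-open variables, 6 fits only lane 5 (and all 6 values in {2, 4, 5, 6, 7, 8} must be used), so lane 5 = 6.
The 5 still-open variables together cover exactly {2, 4, 5, 7, 8} — 5 values for 5 variables — and 7 appears only in lane 2's list, so lane 2 = 7.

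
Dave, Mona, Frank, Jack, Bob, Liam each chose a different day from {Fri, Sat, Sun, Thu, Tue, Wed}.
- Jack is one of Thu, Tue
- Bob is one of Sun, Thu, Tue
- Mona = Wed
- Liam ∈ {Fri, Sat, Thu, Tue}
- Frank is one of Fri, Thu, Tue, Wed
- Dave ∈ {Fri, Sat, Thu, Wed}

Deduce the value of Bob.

Sun

Mona must be Wed (only option left). Eliminate Wed elsewhere: Dave, Frank.
The 5 still-open variables together cover exactly {Fri, Sat, Sun, Thu, Tue} — 5 values for 5 variables — and Sun appears only in Bob's list, so Bob = Sun.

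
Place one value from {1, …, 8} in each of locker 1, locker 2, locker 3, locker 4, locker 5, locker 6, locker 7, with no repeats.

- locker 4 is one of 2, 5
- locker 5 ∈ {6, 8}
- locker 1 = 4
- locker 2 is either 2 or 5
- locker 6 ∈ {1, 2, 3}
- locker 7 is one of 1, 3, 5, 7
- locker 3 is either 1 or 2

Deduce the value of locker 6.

3

locker 1's domain is down to {4}, so locker 1 = 4.
locker 2 and locker 4 between them cover only {2, 5} — a naked pair. Remove those values from locker 3, locker 6, locker 7.
locker 3 must be 1 (only option left). Remove 1 from locker 6, locker 7.
So locker 6 = 3.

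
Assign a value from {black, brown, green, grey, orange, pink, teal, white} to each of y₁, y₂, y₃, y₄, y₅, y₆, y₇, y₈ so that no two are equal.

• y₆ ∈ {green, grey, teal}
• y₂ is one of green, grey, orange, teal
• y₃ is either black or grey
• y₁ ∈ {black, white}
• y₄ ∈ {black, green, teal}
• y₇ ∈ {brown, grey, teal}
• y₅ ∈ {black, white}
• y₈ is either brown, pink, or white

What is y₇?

brown

The 8 variables draw from only 8 values {black, brown, green, grey, orange, pink, teal, white}, so each is used; only y₂ can be orange, hence y₂ = orange.
The 7 still-open variables draw from only 7 values {black, brown, green, grey, pink, teal, white}, so each is used; only y₈ can be pink, hence y₈ = pink.
The 6 still-open variables draw from only 6 values {black, brown, green, grey, teal, white}, so each is used; only y₇ can be brown, hence y₇ = brown.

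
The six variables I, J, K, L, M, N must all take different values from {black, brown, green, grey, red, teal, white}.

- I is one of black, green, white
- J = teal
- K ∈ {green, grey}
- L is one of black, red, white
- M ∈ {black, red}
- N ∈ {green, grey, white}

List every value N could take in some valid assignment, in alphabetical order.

J must be teal (only option left).
No further eliminations apply; N can still be any of green, grey, white.

green, grey, white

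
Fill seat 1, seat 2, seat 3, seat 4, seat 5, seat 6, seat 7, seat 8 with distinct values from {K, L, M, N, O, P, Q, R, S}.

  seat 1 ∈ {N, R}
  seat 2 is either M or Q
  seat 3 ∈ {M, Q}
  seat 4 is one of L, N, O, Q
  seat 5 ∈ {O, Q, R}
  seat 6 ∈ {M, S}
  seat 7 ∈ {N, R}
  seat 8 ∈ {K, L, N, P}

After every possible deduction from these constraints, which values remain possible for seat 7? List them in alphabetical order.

N, R

seat 1 and seat 7 between them cover only {N, R} — a naked pair. Remove those values from seat 4, seat 5, seat 8.
The 2 variables seat 2 and seat 3 are confined to {M, Q}, which locks those values in; drop them from seat 4, seat 5, seat 6.
That leaves seat 5 = O. Strike O from seat 4.
That leaves seat 6 = S.
seat 4 must be L (only option left). Remove L from seat 8.
No further eliminations apply; seat 7 can still be any of N, R.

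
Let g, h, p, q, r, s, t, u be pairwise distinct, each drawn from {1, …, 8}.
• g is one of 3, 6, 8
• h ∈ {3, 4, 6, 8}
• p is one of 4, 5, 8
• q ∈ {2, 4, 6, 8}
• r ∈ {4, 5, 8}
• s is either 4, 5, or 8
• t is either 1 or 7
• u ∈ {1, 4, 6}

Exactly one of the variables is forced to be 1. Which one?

The 8 variables draw from only 8 values {1, 2, 3, 4, 5, 6, 7, 8}, so each is used; only q can be 2, hence q = 2.
The 7 still-open variables draw from only 7 values {1, 3, 4, 5, 6, 7, 8}, so each is used; only t can be 7, hence t = 7.
The 6 still-open variables draw from only 6 values {1, 3, 4, 5, 6, 8}, so each is used; only u can be 1, hence u = 1.

u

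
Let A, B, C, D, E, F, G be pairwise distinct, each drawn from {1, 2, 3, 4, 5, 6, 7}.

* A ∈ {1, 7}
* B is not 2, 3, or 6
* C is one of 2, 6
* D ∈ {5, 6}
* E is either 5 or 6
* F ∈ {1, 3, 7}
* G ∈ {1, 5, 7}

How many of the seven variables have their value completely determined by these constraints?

The 7 variables together cover exactly {1, 2, 3, 4, 5, 6, 7} — 7 values for 7 variables — and 2 appears only in C's list, so C = 2.
The 6 still-open variables together cover exactly {1, 3, 4, 5, 6, 7} — 6 values for 6 variables — and 3 appears only in F's list, so F = 3.
The 5 still-open variables draw from only 5 values {1, 4, 5, 6, 7}, so each is used; only B can be 4, hence B = 4.
D and E share exactly the 2 values {5, 6}; by pigeonhole those values go to them, so strike 5, 6 from G.
Determined: B=4, C=2, F=3. The other variables each still have more than one consistent value. That makes 3.

3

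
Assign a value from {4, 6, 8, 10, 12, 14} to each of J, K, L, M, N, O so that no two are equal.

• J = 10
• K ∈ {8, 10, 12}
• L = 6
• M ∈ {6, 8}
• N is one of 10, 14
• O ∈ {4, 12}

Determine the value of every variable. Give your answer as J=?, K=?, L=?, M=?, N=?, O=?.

J's domain is down to {10}, so J = 10. Eliminate 10 elsewhere: K, N.
L must be 6 (only option left). So M can't be 6.
M's domain is down to {8}, so M = 8. Remove 8 from K.
N's domain is down to {14}, so N = 14.
That leaves K = 12. Strike 12 from O.
O's domain is down to {4}, so O = 4.

J=10, K=12, L=6, M=8, N=14, O=4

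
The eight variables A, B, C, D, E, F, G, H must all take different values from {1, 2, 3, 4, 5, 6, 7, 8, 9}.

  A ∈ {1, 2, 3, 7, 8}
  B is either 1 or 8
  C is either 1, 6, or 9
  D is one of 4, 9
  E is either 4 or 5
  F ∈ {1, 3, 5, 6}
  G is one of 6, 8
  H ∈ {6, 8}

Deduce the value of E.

5

G and H between them cover only {6, 8} — a naked pair. Remove those values from A, B, C, F.
B's domain is down to {1}, so B = 1. Eliminate 1 elsewhere: A, C, F.
That leaves C = 9. Remove 9 from D.
D must be 4 (only option left). Remove 4 from E.
So E = 5.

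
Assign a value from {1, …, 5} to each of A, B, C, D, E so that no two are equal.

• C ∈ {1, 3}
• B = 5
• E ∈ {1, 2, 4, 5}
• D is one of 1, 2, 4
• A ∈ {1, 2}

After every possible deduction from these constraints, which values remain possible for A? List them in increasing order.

B must be 5 (only option left). Eliminate 5 elsewhere: E.
The 4 still-open variables draw from only 4 values {1, 2, 3, 4}, so each is used; only C can be 3, hence C = 3.
No further eliminations apply; A can still be any of 1, 2.

1, 2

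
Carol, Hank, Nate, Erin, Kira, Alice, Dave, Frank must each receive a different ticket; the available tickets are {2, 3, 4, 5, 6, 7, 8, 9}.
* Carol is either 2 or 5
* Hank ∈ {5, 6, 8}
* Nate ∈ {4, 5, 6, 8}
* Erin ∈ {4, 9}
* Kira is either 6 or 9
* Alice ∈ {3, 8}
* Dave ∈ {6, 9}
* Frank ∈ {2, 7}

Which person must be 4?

Erin

The 8 variables together cover exactly {2, 3, 4, 5, 6, 7, 8, 9} — 8 values for 8 variables — and 3 appears only in Alice's list, so Alice = 3.
Among the 7 still-open variables, 7 fits only Frank (and all 7 values in {2, 4, 5, 6, 7, 8, 9} must be used), so Frank = 7.
The 6 still-open variables together cover exactly {2, 4, 5, 6, 8, 9} — 6 values for 6 variables — and 2 appears only in Carol's list, so Carol = 2.
The 2 variables Kira and Dave are confined to {6, 9}, which locks those values in; drop them from Hank, Nate, Erin.
So 4 goes to Erin.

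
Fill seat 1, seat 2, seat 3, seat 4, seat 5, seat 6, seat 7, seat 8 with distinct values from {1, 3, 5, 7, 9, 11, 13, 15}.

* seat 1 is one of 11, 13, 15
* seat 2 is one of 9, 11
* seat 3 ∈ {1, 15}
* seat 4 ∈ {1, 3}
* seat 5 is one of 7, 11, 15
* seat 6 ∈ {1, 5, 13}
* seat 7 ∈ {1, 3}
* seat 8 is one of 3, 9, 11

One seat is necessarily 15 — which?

The 8 variables together cover exactly {1, 3, 5, 7, 9, 11, 13, 15} — 8 values for 8 variables — and 5 appears only in seat 6's list, so seat 6 = 5.
The 7 still-open variables together cover exactly {1, 3, 7, 9, 11, 13, 15} — 7 values for 7 variables — and 7 appears only in seat 5's list, so seat 5 = 7.
The 6 still-open variables draw from only 6 values {1, 3, 9, 11, 13, 15}, so each is used; only seat 1 can be 13, hence seat 1 = 13.
The 5 still-open variables draw from only 5 values {1, 3, 9, 11, 15}, so each is used; only seat 3 can be 15, hence seat 3 = 15.

seat 3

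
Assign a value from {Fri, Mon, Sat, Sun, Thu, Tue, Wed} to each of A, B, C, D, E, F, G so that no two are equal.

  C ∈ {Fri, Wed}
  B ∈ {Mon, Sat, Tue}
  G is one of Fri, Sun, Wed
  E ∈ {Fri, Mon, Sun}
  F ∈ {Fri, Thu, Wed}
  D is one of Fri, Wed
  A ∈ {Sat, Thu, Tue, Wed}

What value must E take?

Mon

C and D between them cover only {Fri, Wed} — a naked pair. Remove those values from A, E, F, G.
That leaves F = Thu. Eliminate Thu elsewhere: A.
G must be Sun (only option left). Eliminate Sun elsewhere: E.
So E = Mon.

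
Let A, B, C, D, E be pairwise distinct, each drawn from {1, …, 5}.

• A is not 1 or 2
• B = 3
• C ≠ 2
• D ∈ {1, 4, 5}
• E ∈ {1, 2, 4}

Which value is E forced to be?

B has just one choice, so B = 3. Strike 3 from A, C.
The 4 still-open variables draw from only 4 values {1, 2, 4, 5}, so each is used; only E can be 2, hence E = 2.

2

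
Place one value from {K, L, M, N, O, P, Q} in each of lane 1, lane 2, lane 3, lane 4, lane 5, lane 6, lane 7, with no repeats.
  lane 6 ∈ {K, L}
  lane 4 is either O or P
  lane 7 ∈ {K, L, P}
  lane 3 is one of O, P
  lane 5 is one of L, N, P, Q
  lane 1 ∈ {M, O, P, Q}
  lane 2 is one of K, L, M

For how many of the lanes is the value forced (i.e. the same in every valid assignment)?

The 7 variables draw from only 7 values {K, L, M, N, O, P, Q}, so each is used; only lane 5 can be N, hence lane 5 = N.
The 6 still-open variables draw from only 6 values {K, L, M, O, P, Q}, so each is used; only lane 1 can be Q, hence lane 1 = Q.
The 5 still-open variables together cover exactly {K, L, M, O, P} — 5 values for 5 variables — and M appears only in lane 2's list, so lane 2 = M.
The 2 variables lane 3 and lane 4 are confined to {O, P}, which locks those values in; drop them from lane 7.
Determined: lane 1=Q, lane 2=M, lane 5=N. The other lanes each still have more than one consistent value. That makes 3.

3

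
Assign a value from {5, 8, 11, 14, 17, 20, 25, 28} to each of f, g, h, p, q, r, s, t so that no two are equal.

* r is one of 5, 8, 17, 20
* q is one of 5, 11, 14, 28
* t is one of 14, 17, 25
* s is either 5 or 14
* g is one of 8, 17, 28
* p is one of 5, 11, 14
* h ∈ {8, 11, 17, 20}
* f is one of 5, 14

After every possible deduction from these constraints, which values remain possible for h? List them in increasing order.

8, 17, 20

Among the 8 variables, 25 fits only t (and all 8 values in {5, 8, 11, 14, 17, 20, 25, 28} must be used), so t = 25.
The 2 variables f and s are confined to {5, 14}, which locks those values in; drop them from p, q, r.
p must be 11 (only option left). So h, q can't be 11.
q's domain is down to {28}, so q = 28. Strike 28 from g.
No further eliminations apply; h can still be any of 8, 17, 20.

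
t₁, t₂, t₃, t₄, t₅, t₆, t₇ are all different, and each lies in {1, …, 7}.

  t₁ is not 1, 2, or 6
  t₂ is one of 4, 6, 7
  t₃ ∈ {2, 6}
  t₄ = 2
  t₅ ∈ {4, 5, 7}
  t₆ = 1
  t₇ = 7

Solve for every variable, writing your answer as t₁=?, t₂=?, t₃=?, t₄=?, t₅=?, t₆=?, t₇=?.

t₁=3, t₂=4, t₃=6, t₄=2, t₅=5, t₆=1, t₇=7

t₄ has just one choice, so t₄ = 2. Strike 2 from t₃.
t₆ must be 1 (only option left).
t₇ has just one choice, so t₇ = 7. Strike 7 from t₁, t₂, t₅.
t₃ has just one choice, so t₃ = 6. So t₂ can't be 6.
t₂ must be 4 (only option left). Remove 4 from t₁, t₅.
That leaves t₅ = 5. Remove 5 from t₁.
That leaves t₁ = 3.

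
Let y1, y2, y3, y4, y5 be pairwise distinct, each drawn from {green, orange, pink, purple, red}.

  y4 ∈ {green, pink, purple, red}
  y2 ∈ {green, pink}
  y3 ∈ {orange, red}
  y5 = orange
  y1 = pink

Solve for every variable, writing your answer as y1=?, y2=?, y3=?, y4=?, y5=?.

y1 must be pink (only option left). Strike pink from y2, y4.
That leaves y2 = green. Remove green from y4.
y5's domain is down to {orange}, so y5 = orange. Strike orange from y3.
y3 has just one choice, so y3 = red. Strike red from y4.
y4 must be purple (only option left).

y1=pink, y2=green, y3=red, y4=purple, y5=orange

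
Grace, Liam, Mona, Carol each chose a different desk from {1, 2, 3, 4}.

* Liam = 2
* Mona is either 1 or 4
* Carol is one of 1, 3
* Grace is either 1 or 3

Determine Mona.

4

Liam's domain is down to {2}, so Liam = 2.
The 3 still-open variables together cover exactly {1, 3, 4} — 3 values for 3 variables — and 4 appears only in Mona's list, so Mona = 4.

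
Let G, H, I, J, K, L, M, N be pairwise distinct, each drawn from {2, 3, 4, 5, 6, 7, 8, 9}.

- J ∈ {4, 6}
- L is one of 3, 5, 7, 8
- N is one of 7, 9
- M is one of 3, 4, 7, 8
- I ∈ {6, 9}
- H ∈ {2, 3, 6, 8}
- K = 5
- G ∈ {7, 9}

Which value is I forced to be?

K has just one choice, so K = 5. Remove 5 from L.
Among the 7 still-open variables, 2 fits only H (and all 7 values in {2, 3, 4, 6, 7, 8, 9} must be used), so H = 2.
G and N share exactly the 2 values {7, 9}; by pigeonhole those values go to them, so strike 7, 9 from I, L, M.
So I = 6.

6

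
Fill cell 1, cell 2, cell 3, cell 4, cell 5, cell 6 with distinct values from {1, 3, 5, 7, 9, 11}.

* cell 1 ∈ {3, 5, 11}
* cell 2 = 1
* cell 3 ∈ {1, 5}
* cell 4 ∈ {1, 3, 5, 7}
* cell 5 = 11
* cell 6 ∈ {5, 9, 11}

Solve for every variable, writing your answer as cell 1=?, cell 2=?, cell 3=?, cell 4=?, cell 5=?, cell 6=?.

cell 1=3, cell 2=1, cell 3=5, cell 4=7, cell 5=11, cell 6=9

cell 2 has just one choice, so cell 2 = 1. Eliminate 1 elsewhere: cell 3, cell 4.
cell 3 has just one choice, so cell 3 = 5. So cell 1, cell 4, cell 6 can't be 5.
cell 5's domain is down to {11}, so cell 5 = 11. Remove 11 from cell 1, cell 6.
cell 6 has just one choice, so cell 6 = 9.
cell 1 has just one choice, so cell 1 = 3. Eliminate 3 elsewhere: cell 4.
That leaves cell 4 = 7.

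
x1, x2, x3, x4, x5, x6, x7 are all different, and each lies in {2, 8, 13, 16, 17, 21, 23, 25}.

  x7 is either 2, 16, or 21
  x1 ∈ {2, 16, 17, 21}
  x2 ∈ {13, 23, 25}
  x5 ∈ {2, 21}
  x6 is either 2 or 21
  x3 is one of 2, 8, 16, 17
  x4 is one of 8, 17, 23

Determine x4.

x5 and x6 share exactly the 2 values {2, 21}; by pigeonhole those values go to them, so strike 2, 21 from x1, x3, x7.
x7 must be 16 (only option left). Strike 16 from x1, x3.
x1 must be 17 (only option left). Remove 17 from x3, x4.
x3's domain is down to {8}, so x3 = 8. So x4 can't be 8.
So x4 = 23.

23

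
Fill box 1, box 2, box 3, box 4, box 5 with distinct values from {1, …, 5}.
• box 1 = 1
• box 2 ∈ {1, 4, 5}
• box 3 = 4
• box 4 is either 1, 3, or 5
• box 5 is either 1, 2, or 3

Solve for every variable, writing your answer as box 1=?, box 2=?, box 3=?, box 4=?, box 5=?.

box 1 must be 1 (only option left). Strike 1 from box 2, box 4, box 5.
box 3 must be 4 (only option left). So box 2 can't be 4.
box 2's domain is down to {5}, so box 2 = 5. Eliminate 5 elsewhere: box 4.
box 4 must be 3 (only option left). So box 5 can't be 3.
box 5 has just one choice, so box 5 = 2.

box 1=1, box 2=5, box 3=4, box 4=3, box 5=2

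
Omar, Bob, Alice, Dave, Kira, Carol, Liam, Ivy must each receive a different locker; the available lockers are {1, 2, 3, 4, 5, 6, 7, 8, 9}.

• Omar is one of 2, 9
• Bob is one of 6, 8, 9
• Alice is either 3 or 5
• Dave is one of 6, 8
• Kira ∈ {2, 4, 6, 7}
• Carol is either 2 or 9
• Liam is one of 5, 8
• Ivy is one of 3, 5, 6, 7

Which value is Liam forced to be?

5

The 8 variables together cover exactly {2, 3, 4, 5, 6, 7, 8, 9} — 8 values for 8 variables — and 4 appears only in Kira's list, so Kira = 4.
Among the 7 still-open variables, 7 fits only Ivy (and all 7 values in {2, 3, 5, 6, 7, 8, 9} must be used), so Ivy = 7.
The 6 still-open variables together cover exactly {2, 3, 5, 6, 8, 9} — 6 values for 6 variables — and 3 appears only in Alice's list, so Alice = 3.
The 5 still-open variables together cover exactly {2, 5, 6, 8, 9} — 5 values for 5 variables — and 5 appears only in Liam's list, so Liam = 5.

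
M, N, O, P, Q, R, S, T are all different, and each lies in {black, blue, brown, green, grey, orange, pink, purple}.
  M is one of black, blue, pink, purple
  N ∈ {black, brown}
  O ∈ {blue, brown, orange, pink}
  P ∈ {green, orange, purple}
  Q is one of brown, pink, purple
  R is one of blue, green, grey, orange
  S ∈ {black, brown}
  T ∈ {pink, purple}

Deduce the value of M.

blue

Among the 8 variables, grey fits only R (and all 8 values in {black, blue, brown, green, grey, orange, pink, purple} must be used), so R = grey.
The 7 still-open variables draw from only 7 values {black, blue, brown, green, orange, pink, purple}, so each is used; only P can be green, hence P = green.
The 6 still-open variables draw from only 6 values {black, blue, brown, orange, pink, purple}, so each is used; only O can be orange, hence O = orange.
The 5 still-open variables draw from only 5 values {black, blue, brown, pink, purple}, so each is used; only M can be blue, hence M = blue.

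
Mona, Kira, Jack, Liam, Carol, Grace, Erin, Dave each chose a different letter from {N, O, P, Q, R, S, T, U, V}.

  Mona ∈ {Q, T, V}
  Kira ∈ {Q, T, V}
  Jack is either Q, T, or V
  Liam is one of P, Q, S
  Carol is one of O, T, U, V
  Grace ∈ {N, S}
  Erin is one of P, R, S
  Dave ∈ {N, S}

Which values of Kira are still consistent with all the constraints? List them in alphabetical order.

Grace and Dave between them cover only {N, S} — a naked pair. Remove those values from Liam, Erin.
Mona, Kira, Jack share exactly the 3 values {Q, T, V}; by pigeonhole those values go to them, so strike Q, T, V from Liam, Carol.
Liam has just one choice, so Liam = P. Strike P from Erin.
Erin has just one choice, so Erin = R.
No further eliminations apply; Kira can still be any of Q, T, V.

Q, T, V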